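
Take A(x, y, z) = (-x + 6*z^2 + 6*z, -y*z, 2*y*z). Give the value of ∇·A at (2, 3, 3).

2

∂A₁/∂x = -1
∂A₂/∂y = -z
∂A₃/∂z = 2*y
∇·A = 2*y - z - 1
At (2, 3, 3): 2.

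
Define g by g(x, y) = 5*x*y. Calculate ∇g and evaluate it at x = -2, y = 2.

∂g/∂x = 5*y
∂g/∂y = 5*x
∇g = (5*y, 5*x)
At (-2, 2): (10, -10).

(10, -10)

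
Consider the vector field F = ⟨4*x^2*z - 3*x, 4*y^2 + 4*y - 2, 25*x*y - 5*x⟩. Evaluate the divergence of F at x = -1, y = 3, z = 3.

1

∂F₁/∂x = 8*x*z - 3
∂F₂/∂y = 8*y + 4
∂F₃/∂z = 0
∇·F = 8*x*z + 8*y + 1
At (-1, 3, 3): 1.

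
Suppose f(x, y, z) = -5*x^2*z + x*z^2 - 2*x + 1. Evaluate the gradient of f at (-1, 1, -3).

(-23, 0, 1)

∂f/∂x = -10*x*z + z^2 - 2
∂f/∂y = 0
∂f/∂z = -5*x^2 + 2*x*z
∇f = (-10*x*z + z^2 - 2, 0, -5*x^2 + 2*x*z)
At (-1, 1, -3): (-23, 0, 1).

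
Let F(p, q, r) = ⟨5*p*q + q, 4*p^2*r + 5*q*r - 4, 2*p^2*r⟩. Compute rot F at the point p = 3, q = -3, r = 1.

(∇×F)₁ = ∂F₃/∂q − ∂F₂/∂r = -4*p^2 - 5*q
(∇×F)₂ = ∂F₁/∂r − ∂F₃/∂p = -4*p*r
(∇×F)₃ = ∂F₂/∂p − ∂F₁/∂q = 8*p*r - 5*p - 1
∇×F = (-4*p^2 - 5*q, -4*p*r, 8*p*r - 5*p - 1)
At (3, -3, 1): (-21, -12, 8).

(-21, -12, 8)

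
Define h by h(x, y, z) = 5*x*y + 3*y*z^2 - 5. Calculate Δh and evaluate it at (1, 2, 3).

∂²h/∂x² = 0
∂²h/∂y² = 0
∂²h/∂z² = 6*y
∇²h = 6*y
At (1, 2, 3): 12.

12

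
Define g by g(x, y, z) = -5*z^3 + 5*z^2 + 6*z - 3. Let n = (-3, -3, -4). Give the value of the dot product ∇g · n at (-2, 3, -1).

∂g/∂x = 0
∂g/∂y = 0
∂g/∂z = -15*z^2 + 10*z + 6
∇g at (-2, 3, -1) = (0, 0, -19)
∇g · n = (0)(-3) + (0)(-3) + (-19)(-4) = 76

76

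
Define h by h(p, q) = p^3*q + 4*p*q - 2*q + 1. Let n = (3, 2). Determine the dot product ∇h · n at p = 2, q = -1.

-20

∂h/∂p = 3*p^2*q + 4*q
∂h/∂q = p^3 + 4*p - 2
∇h at (2, -1) = (-16, 14)
∇h · n = (-16)(3) + (14)(2) = -20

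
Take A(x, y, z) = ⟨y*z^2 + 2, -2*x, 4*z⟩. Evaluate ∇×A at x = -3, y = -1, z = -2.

(∇×A)₁ = ∂A₃/∂y − ∂A₂/∂z = 0
(∇×A)₂ = ∂A₁/∂z − ∂A₃/∂x = 2*y*z
(∇×A)₃ = ∂A₂/∂x − ∂A₁/∂y = -z^2 - 2
∇×A = (0, 2*y*z, -z^2 - 2)
At (-3, -1, -2): (0, 4, -6).

(0, 4, -6)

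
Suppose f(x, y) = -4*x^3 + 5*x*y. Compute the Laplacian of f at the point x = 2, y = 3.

∂²f/∂x² = -24*x
∂²f/∂y² = 0
∇²f = -24*x
At (2, 3): -48.

-48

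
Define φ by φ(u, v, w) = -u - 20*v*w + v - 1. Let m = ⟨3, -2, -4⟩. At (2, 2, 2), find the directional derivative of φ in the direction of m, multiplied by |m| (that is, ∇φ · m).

∂φ/∂u = -1
∂φ/∂v = -20*w + 1
∂φ/∂w = -20*v
∇φ at (2, 2, 2) = (-1, -39, -40)
∇φ · m = (-1)(3) + (-39)(-2) + (-40)(-4) = 235

235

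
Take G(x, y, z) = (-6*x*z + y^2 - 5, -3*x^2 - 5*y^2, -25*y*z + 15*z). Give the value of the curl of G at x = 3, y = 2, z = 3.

(-75, -18, -22)

(∇×G)₁ = ∂G₃/∂y − ∂G₂/∂z = -25*z
(∇×G)₂ = ∂G₁/∂z − ∂G₃/∂x = -6*x
(∇×G)₃ = ∂G₂/∂x − ∂G₁/∂y = -6*x - 2*y
∇×G = (-25*z, -6*x, -6*x - 2*y)
At (3, 2, 3): (-75, -18, -22).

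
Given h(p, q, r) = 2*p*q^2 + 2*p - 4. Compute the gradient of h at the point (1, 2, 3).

∂h/∂p = 2*q^2 + 2
∂h/∂q = 4*p*q
∂h/∂r = 0
∇h = (2*q^2 + 2, 4*p*q, 0)
At (1, 2, 3): (10, 8, 0).

(10, 8, 0)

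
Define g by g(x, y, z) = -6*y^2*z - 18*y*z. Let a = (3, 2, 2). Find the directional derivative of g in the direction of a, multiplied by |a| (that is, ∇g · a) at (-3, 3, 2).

-432

∂g/∂x = 0
∂g/∂y = -12*y*z - 18*z
∂g/∂z = -6*y^2 - 18*y
∇g at (-3, 3, 2) = (0, -108, -108)
∇g · a = (0)(3) + (-108)(2) + (-108)(2) = -432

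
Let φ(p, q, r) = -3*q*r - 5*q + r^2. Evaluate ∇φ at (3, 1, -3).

(0, 4, -9)

∂φ/∂p = 0
∂φ/∂q = -3*r - 5
∂φ/∂r = -3*q + 2*r
∇φ = (0, -3*r - 5, -3*q + 2*r)
At (3, 1, -3): (0, 4, -9).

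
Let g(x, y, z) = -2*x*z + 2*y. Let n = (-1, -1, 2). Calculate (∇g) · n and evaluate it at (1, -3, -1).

∂g/∂x = -2*z
∂g/∂y = 2
∂g/∂z = -2*x
∇g at (1, -3, -1) = (2, 2, -2)
∇g · n = (2)(-1) + (2)(-1) + (-2)(2) = -8

-8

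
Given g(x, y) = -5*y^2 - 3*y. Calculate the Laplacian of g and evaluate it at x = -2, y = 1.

∂²g/∂x² = 0
∂²g/∂y² = -10
∇²g = -10
At (-2, 1): -10.

-10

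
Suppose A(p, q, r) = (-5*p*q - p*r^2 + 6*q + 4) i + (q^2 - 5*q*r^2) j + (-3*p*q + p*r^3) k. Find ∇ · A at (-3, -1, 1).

∂A₁/∂p = -5*q - r^2
∂A₂/∂q = 2*q - 5*r^2
∂A₃/∂r = 3*p*r^2
∇·A = 3*p*r^2 - 3*q - 6*r^2
At (-3, -1, 1): -12.

-12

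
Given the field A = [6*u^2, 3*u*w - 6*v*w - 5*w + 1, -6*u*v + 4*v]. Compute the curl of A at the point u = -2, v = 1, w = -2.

(∇×A)₁ = ∂A₃/∂v − ∂A₂/∂w = -9*u + 6*v + 9
(∇×A)₂ = ∂A₁/∂w − ∂A₃/∂u = 6*v
(∇×A)₃ = ∂A₂/∂u − ∂A₁/∂v = 3*w
∇×A = (-9*u + 6*v + 9, 6*v, 3*w)
At (-2, 1, -2): (33, 6, -6).

(33, 6, -6)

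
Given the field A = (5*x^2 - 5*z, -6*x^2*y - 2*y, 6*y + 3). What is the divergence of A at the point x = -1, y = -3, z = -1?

-18

∂A₁/∂x = 10*x
∂A₂/∂y = -6*x^2 - 2
∂A₃/∂z = 0
∇·A = -6*x^2 + 10*x - 2
At (-1, -3, -1): -18.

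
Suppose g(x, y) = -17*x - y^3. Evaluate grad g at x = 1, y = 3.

(-17, -27)

∂g/∂x = -17
∂g/∂y = -3*y^2
∇g = (-17, -3*y^2)
At (1, 3): (-17, -27).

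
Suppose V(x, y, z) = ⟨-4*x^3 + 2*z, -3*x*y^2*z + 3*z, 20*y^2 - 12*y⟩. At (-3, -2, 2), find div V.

∂V₁/∂x = -12*x^2
∂V₂/∂y = -6*x*y*z
∂V₃/∂z = 0
∇·V = -12*x^2 - 6*x*y*z
At (-3, -2, 2): -180.

-180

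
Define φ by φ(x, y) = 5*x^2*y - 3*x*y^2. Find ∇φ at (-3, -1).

∂φ/∂x = 10*x*y - 3*y^2
∂φ/∂y = 5*x^2 - 6*x*y
∇φ = (10*x*y - 3*y^2, 5*x^2 - 6*x*y)
At (-3, -1): (27, 27).

(27, 27)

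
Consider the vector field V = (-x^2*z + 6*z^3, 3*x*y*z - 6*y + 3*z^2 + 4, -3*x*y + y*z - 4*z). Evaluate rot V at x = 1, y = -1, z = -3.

(∇×V)₁ = ∂V₃/∂y − ∂V₂/∂z = -3*x*y - 3*x - 5*z
(∇×V)₂ = ∂V₁/∂z − ∂V₃/∂x = -x^2 + 3*y + 18*z^2
(∇×V)₃ = ∂V₂/∂x − ∂V₁/∂y = 3*y*z
∇×V = (-3*x*y - 3*x - 5*z, -x^2 + 3*y + 18*z^2, 3*y*z)
At (1, -1, -3): (15, 158, 9).

(15, 158, 9)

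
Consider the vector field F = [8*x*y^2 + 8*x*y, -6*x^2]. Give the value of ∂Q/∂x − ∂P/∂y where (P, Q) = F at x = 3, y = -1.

-12

∂F₂/∂x = -12*x
∂F₁/∂y = 16*x*y + 8*x
Scalar curl = -16*x*y - 20*x
At (3, -1): -12.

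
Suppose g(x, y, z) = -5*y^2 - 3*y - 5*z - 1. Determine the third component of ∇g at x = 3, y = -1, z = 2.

-5

(∇g)_3 = ∂g/∂z = -5
At (3, -1, 2): -5.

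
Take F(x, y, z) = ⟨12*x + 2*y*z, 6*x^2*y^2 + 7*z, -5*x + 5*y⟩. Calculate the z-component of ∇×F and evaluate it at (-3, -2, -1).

(∇×F)_3 = ∂F₂/∂x − ∂F₁/∂y
= 12*x*y^2 − (2*z)
= 12*x*y^2 - 2*z
At (-3, -2, -1): -142.

-142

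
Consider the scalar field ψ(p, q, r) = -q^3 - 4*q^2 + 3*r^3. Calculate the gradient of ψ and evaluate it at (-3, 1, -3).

∂ψ/∂p = 0
∂ψ/∂q = -3*q^2 - 8*q
∂ψ/∂r = 9*r^2
∇ψ = (0, -3*q^2 - 8*q, 9*r^2)
At (-3, 1, -3): (0, -11, 81).

(0, -11, 81)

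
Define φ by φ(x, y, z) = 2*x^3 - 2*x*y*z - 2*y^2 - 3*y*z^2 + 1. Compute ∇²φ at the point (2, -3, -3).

∂²φ/∂x² = 12*x
∂²φ/∂y² = -4
∂²φ/∂z² = -6*y
∇²φ = 12*x - 6*y - 4
At (2, -3, -3): 38.

38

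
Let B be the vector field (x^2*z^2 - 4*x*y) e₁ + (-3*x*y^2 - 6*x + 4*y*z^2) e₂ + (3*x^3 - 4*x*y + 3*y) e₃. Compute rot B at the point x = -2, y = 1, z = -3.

(35, -56, -17)

(∇×B)₁ = ∂B₃/∂y − ∂B₂/∂z = -4*x - 8*y*z + 3
(∇×B)₂ = ∂B₁/∂z − ∂B₃/∂x = 2*x^2*z - 9*x^2 + 4*y
(∇×B)₃ = ∂B₂/∂x − ∂B₁/∂y = 4*x - 3*y^2 - 6
∇×B = (-4*x - 8*y*z + 3, 2*x^2*z - 9*x^2 + 4*y, 4*x - 3*y^2 - 6)
At (-2, 1, -3): (35, -56, -17).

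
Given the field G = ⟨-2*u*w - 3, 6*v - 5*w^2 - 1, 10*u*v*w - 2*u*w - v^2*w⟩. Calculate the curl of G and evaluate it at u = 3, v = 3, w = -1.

(∇×G)₁ = ∂G₃/∂v − ∂G₂/∂w = 10*u*w - 2*v*w + 10*w
(∇×G)₂ = ∂G₁/∂w − ∂G₃/∂u = -2*u - 10*v*w + 2*w
(∇×G)₃ = ∂G₂/∂u − ∂G₁/∂v = 0
∇×G = (10*u*w - 2*v*w + 10*w, -2*u - 10*v*w + 2*w, 0)
At (3, 3, -1): (-34, 22, 0).

(-34, 22, 0)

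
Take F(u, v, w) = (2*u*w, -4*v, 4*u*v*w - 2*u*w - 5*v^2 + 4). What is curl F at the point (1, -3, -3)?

(18, -40, 0)

(∇×F)₁ = ∂F₃/∂v − ∂F₂/∂w = 4*u*w - 10*v
(∇×F)₂ = ∂F₁/∂w − ∂F₃/∂u = 2*u - 4*v*w + 2*w
(∇×F)₃ = ∂F₂/∂u − ∂F₁/∂v = 0
∇×F = (4*u*w - 10*v, 2*u - 4*v*w + 2*w, 0)
At (1, -3, -3): (18, -40, 0).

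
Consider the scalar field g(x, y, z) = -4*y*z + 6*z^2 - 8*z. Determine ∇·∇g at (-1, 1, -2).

∂²g/∂x² = 0
∂²g/∂y² = 0
∂²g/∂z² = 12
∇²g = 12
At (-1, 1, -2): 12.

12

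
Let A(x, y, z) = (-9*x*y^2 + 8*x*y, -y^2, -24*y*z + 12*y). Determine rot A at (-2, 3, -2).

(60, 0, -92)

(∇×A)₁ = ∂A₃/∂y − ∂A₂/∂z = -24*z + 12
(∇×A)₂ = ∂A₁/∂z − ∂A₃/∂x = 0
(∇×A)₃ = ∂A₂/∂x − ∂A₁/∂y = 18*x*y - 8*x
∇×A = (-24*z + 12, 0, 18*x*y - 8*x)
At (-2, 3, -2): (60, 0, -92).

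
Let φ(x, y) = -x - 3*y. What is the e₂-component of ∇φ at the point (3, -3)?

-3

(∇φ)_2 = ∂φ/∂y = -3
At (3, -3): -3.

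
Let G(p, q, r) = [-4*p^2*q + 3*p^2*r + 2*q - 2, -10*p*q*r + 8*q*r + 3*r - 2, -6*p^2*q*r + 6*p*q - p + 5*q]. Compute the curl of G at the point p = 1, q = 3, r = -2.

(∇×G)₁ = ∂G₃/∂q − ∂G₂/∂r = -6*p^2*r + 10*p*q + 6*p - 8*q + 2
(∇×G)₂ = ∂G₁/∂r − ∂G₃/∂p = 3*p^2 + 12*p*q*r - 6*q + 1
(∇×G)₃ = ∂G₂/∂p − ∂G₁/∂q = 4*p^2 - 10*q*r - 2
∇×G = (-6*p^2*r + 10*p*q + 6*p - 8*q + 2, 3*p^2 + 12*p*q*r - 6*q + 1, 4*p^2 - 10*q*r - 2)
At (1, 3, -2): (26, -86, 62).

(26, -86, 62)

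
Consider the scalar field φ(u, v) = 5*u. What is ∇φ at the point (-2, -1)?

(5, 0)

∂φ/∂u = 5
∂φ/∂v = 0
∇φ = (5, 0)
At (-2, -1): (5, 0).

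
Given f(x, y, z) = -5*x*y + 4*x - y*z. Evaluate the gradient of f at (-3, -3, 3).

∂f/∂x = -5*y + 4
∂f/∂y = -5*x - z
∂f/∂z = -y
∇f = (-5*y + 4, -5*x - z, -y)
At (-3, -3, 3): (19, 12, 3).

(19, 12, 3)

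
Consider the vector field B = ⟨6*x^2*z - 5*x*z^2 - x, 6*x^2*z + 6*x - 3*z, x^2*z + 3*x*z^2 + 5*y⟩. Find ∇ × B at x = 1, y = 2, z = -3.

(2, 15, -30)

(∇×B)₁ = ∂B₃/∂y − ∂B₂/∂z = -6*x^2 + 8
(∇×B)₂ = ∂B₁/∂z − ∂B₃/∂x = 6*x^2 - 12*x*z - 3*z^2
(∇×B)₃ = ∂B₂/∂x − ∂B₁/∂y = 12*x*z + 6
∇×B = (-6*x^2 + 8, 6*x^2 - 12*x*z - 3*z^2, 12*x*z + 6)
At (1, 2, -3): (2, 15, -30).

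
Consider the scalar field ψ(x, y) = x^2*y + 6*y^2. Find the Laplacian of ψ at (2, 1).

14

∂²ψ/∂x² = 2*y
∂²ψ/∂y² = 12
∇²ψ = 2*y + 12
At (2, 1): 14.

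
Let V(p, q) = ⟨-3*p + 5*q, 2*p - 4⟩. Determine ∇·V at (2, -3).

-3

∂V₁/∂p = -3
∂V₂/∂q = 0
∇·V = -3
At (2, -3): -3.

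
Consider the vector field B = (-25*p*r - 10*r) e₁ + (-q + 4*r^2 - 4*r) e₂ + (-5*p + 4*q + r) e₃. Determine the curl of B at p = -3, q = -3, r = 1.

(0, 70, 0)

(∇×B)₁ = ∂B₃/∂q − ∂B₂/∂r = -8*r + 8
(∇×B)₂ = ∂B₁/∂r − ∂B₃/∂p = -25*p - 5
(∇×B)₃ = ∂B₂/∂p − ∂B₁/∂q = 0
∇×B = (-8*r + 8, -25*p - 5, 0)
At (-3, -3, 1): (0, 70, 0).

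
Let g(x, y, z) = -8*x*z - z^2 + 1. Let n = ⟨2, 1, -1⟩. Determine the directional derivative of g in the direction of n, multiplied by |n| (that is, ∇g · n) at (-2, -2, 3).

-58

∂g/∂x = -8*z
∂g/∂y = 0
∂g/∂z = -8*x - 2*z
∇g at (-2, -2, 3) = (-24, 0, 10)
∇g · n = (-24)(2) + (0)(1) + (10)(-1) = -58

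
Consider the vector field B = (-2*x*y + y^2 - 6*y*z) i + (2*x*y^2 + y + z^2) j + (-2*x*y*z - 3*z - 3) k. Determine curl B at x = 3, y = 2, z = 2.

(-16, -4, 22)

(∇×B)₁ = ∂B₃/∂y − ∂B₂/∂z = -2*x*z - 2*z
(∇×B)₂ = ∂B₁/∂z − ∂B₃/∂x = 2*y*z - 6*y
(∇×B)₃ = ∂B₂/∂x − ∂B₁/∂y = 2*x + 2*y^2 - 2*y + 6*z
∇×B = (-2*x*z - 2*z, 2*y*z - 6*y, 2*x + 2*y^2 - 2*y + 6*z)
At (3, 2, 2): (-16, -4, 22).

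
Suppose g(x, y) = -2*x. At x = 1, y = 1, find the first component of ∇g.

-2

(∇g)_1 = ∂g/∂x = -2
At (1, 1): -2.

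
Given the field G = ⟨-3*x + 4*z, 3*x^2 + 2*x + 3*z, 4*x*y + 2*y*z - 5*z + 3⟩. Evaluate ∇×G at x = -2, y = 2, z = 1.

(∇×G)₁ = ∂G₃/∂y − ∂G₂/∂z = 4*x + 2*z - 3
(∇×G)₂ = ∂G₁/∂z − ∂G₃/∂x = -4*y + 4
(∇×G)₃ = ∂G₂/∂x − ∂G₁/∂y = 6*x + 2
∇×G = (4*x + 2*z - 3, -4*y + 4, 6*x + 2)
At (-2, 2, 1): (-9, -4, -10).

(-9, -4, -10)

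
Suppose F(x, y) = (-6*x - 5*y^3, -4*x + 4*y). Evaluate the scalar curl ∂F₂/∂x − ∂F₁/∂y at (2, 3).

∂F₂/∂x = -4
∂F₁/∂y = -15*y^2
Scalar curl = 15*y^2 - 4
At (2, 3): 131.

131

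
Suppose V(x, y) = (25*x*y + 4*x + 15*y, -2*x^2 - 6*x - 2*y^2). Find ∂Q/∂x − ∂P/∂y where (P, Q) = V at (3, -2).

∂V₂/∂x = -4*x - 6
∂V₁/∂y = 25*x + 15
Scalar curl = -29*x - 21
At (3, -2): -108.

-108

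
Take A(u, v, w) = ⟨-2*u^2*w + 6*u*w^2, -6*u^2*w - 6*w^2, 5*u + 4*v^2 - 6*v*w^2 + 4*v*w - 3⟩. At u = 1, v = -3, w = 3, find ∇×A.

(∇×A)₁ = ∂A₃/∂v − ∂A₂/∂w = 6*u^2 + 8*v - 6*w^2 + 16*w
(∇×A)₂ = ∂A₁/∂w − ∂A₃/∂u = -2*u^2 + 12*u*w - 5
(∇×A)₃ = ∂A₂/∂u − ∂A₁/∂v = -12*u*w
∇×A = (6*u^2 + 8*v - 6*w^2 + 16*w, -2*u^2 + 12*u*w - 5, -12*u*w)
At (1, -3, 3): (-24, 29, -36).

(-24, 29, -36)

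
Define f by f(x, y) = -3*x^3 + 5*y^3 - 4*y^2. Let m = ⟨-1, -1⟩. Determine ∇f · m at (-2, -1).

∂f/∂x = -9*x^2
∂f/∂y = 15*y^2 - 8*y
∇f at (-2, -1) = (-36, 23)
∇f · m = (-36)(-1) + (23)(-1) = 13

13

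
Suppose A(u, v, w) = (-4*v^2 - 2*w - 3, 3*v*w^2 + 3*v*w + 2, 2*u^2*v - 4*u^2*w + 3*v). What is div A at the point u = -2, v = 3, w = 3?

∂A₁/∂u = 0
∂A₂/∂v = 3*w^2 + 3*w
∂A₃/∂w = -4*u^2
∇·A = -4*u^2 + 3*w^2 + 3*w
At (-2, 3, 3): 20.

20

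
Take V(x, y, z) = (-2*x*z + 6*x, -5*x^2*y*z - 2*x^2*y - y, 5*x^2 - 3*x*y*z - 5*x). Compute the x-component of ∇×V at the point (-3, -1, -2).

-63

(∇×V)_1 = ∂V₃/∂y − ∂V₂/∂z
= -3*x*z − (-5*x^2*y)
= 5*x^2*y - 3*x*z
At (-3, -1, -2): -63.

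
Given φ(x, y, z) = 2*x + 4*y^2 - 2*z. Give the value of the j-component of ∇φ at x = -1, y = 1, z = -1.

(∇φ)_2 = ∂φ/∂y = 8*y
At (-1, 1, -1): 8.

8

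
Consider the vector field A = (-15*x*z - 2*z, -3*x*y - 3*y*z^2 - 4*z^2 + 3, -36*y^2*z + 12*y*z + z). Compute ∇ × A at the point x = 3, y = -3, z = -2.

(∇×A)₁ = ∂A₃/∂y − ∂A₂/∂z = -66*y*z + 20*z
(∇×A)₂ = ∂A₁/∂z − ∂A₃/∂x = -15*x - 2
(∇×A)₃ = ∂A₂/∂x − ∂A₁/∂y = -3*y
∇×A = (-66*y*z + 20*z, -15*x - 2, -3*y)
At (3, -3, -2): (-436, -47, 9).

(-436, -47, 9)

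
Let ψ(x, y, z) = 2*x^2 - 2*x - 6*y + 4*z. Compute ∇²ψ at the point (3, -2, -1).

4

∂²ψ/∂x² = 4
∂²ψ/∂y² = 0
∂²ψ/∂z² = 0
∇²ψ = 4
At (3, -2, -1): 4.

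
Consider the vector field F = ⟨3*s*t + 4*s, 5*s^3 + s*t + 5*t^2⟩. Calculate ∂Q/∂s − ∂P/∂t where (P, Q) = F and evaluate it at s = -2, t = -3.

63

∂F₂/∂s = 15*s^2 + t
∂F₁/∂t = 3*s
Scalar curl = 15*s^2 - 3*s + t
At (-2, -3): 63.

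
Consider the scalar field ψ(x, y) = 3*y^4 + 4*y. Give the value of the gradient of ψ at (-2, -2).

(0, -92)

∂ψ/∂x = 0
∂ψ/∂y = 12*y^3 + 4
∇ψ = (0, 12*y^3 + 4)
At (-2, -2): (0, -92).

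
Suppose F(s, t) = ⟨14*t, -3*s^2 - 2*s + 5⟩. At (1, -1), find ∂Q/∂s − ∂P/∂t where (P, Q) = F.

-22

∂F₂/∂s = -6*s - 2
∂F₁/∂t = 14
Scalar curl = -6*s - 16
At (1, -1): -22.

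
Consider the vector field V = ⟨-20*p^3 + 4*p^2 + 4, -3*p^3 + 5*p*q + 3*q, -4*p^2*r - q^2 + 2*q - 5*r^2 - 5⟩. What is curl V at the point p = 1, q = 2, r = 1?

(-2, 8, 1)

(∇×V)₁ = ∂V₃/∂q − ∂V₂/∂r = -2*q + 2
(∇×V)₂ = ∂V₁/∂r − ∂V₃/∂p = 8*p*r
(∇×V)₃ = ∂V₂/∂p − ∂V₁/∂q = -9*p^2 + 5*q
∇×V = (-2*q + 2, 8*p*r, -9*p^2 + 5*q)
At (1, 2, 1): (-2, 8, 1).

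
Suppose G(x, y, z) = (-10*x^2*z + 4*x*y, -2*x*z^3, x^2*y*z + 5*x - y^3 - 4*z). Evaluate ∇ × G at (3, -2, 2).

(∇×G)₁ = ∂G₃/∂y − ∂G₂/∂z = x^2*z + 6*x*z^2 - 3*y^2
(∇×G)₂ = ∂G₁/∂z − ∂G₃/∂x = -10*x^2 - 2*x*y*z - 5
(∇×G)₃ = ∂G₂/∂x − ∂G₁/∂y = -4*x - 2*z^3
∇×G = (x^2*z + 6*x*z^2 - 3*y^2, -10*x^2 - 2*x*y*z - 5, -4*x - 2*z^3)
At (3, -2, 2): (78, -71, -28).

(78, -71, -28)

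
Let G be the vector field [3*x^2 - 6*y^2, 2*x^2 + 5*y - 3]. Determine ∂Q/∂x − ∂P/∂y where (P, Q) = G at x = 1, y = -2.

-20

∂G₂/∂x = 4*x
∂G₁/∂y = -12*y
Scalar curl = 4*x + 12*y
At (1, -2): -20.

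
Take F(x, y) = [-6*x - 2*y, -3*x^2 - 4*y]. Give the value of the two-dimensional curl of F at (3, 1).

∂F₂/∂x = -6*x
∂F₁/∂y = -2
Scalar curl = -6*x + 2
At (3, 1): -16.

-16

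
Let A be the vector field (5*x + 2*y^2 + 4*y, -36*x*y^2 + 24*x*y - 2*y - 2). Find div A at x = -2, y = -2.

∂A₁/∂x = 5
∂A₂/∂y = -72*x*y + 24*x - 2
∇·A = -72*x*y + 24*x + 3
At (-2, -2): -333.

-333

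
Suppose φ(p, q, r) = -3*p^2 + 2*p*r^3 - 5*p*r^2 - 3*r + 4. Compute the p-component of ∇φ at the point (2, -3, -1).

-19

(∇φ)_1 = ∂φ/∂p = -6*p + 2*r^3 - 5*r^2
At (2, -3, -1): -19.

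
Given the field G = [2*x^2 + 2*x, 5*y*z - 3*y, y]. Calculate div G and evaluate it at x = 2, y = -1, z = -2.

∂G₁/∂x = 4*x + 2
∂G₂/∂y = 5*z - 3
∂G₃/∂z = 0
∇·G = 4*x + 5*z - 1
At (2, -1, -2): -3.

-3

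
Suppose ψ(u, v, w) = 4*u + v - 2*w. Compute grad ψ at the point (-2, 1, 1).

∂ψ/∂u = 4
∂ψ/∂v = 1
∂ψ/∂w = -2
∇ψ = (4, 1, -2)
At (-2, 1, 1): (4, 1, -2).

(4, 1, -2)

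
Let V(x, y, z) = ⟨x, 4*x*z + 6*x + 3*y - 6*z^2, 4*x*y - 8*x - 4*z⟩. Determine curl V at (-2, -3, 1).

(∇×V)₁ = ∂V₃/∂y − ∂V₂/∂z = 12*z
(∇×V)₂ = ∂V₁/∂z − ∂V₃/∂x = -4*y + 8
(∇×V)₃ = ∂V₂/∂x − ∂V₁/∂y = 4*z + 6
∇×V = (12*z, -4*y + 8, 4*z + 6)
At (-2, -3, 1): (12, 20, 10).

(12, 20, 10)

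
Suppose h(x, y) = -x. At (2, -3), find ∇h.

(-1, 0)

∂h/∂x = -1
∂h/∂y = 0
∇h = (-1, 0)
At (2, -3): (-1, 0).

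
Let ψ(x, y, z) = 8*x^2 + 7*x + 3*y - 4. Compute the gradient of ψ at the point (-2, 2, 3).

∂ψ/∂x = 16*x + 7
∂ψ/∂y = 3
∂ψ/∂z = 0
∇ψ = (16*x + 7, 3, 0)
At (-2, 2, 3): (-25, 3, 0).

(-25, 3, 0)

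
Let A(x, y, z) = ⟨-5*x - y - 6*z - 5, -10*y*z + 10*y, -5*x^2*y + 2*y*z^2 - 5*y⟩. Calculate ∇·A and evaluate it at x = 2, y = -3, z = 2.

∂A₁/∂x = -5
∂A₂/∂y = -10*z + 10
∂A₃/∂z = 4*y*z
∇·A = 4*y*z - 10*z + 5
At (2, -3, 2): -39.

-39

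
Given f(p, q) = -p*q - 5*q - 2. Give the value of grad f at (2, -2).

(2, -7)

∂f/∂p = -q
∂f/∂q = -p - 5
∇f = (-q, -p - 5)
At (2, -2): (2, -7).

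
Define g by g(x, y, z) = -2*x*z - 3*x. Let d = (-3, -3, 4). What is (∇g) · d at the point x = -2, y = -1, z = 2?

∂g/∂x = -2*z - 3
∂g/∂y = 0
∂g/∂z = -2*x
∇g at (-2, -1, 2) = (-7, 0, 4)
∇g · d = (-7)(-3) + (0)(-3) + (4)(4) = 37

37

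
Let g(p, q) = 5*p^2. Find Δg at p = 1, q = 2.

10

∂²g/∂p² = 10
∂²g/∂q² = 0
∇²g = 10
At (1, 2): 10.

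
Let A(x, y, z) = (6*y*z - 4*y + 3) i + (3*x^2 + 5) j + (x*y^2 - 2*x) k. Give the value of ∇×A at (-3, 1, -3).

(∇×A)₁ = ∂A₃/∂y − ∂A₂/∂z = 2*x*y
(∇×A)₂ = ∂A₁/∂z − ∂A₃/∂x = -y^2 + 6*y + 2
(∇×A)₃ = ∂A₂/∂x − ∂A₁/∂y = 6*x - 6*z + 4
∇×A = (2*x*y, -y^2 + 6*y + 2, 6*x - 6*z + 4)
At (-3, 1, -3): (-6, 7, 4).

(-6, 7, 4)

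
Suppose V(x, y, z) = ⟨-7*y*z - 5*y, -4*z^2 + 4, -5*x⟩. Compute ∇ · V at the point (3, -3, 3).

0

∂V₁/∂x = 0
∂V₂/∂y = 0
∂V₃/∂z = 0
∇·V = 0
At (3, -3, 3): 0.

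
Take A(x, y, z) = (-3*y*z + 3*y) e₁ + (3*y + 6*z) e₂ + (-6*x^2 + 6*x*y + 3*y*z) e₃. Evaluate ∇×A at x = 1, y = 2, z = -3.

(∇×A)₁ = ∂A₃/∂y − ∂A₂/∂z = 6*x + 3*z - 6
(∇×A)₂ = ∂A₁/∂z − ∂A₃/∂x = 12*x - 9*y
(∇×A)₃ = ∂A₂/∂x − ∂A₁/∂y = 3*z - 3
∇×A = (6*x + 3*z - 6, 12*x - 9*y, 3*z - 3)
At (1, 2, -3): (-9, -6, -12).

(-9, -6, -12)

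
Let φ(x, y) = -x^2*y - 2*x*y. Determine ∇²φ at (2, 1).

∂²φ/∂x² = -2*y
∂²φ/∂y² = 0
∇²φ = -2*y
At (2, 1): -2.

-2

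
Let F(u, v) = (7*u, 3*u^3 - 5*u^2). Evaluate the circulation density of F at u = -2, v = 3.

56

∂F₂/∂u = 9*u^2 - 10*u
∂F₁/∂v = 0
Scalar curl = 9*u^2 - 10*u
At (-2, 3): 56.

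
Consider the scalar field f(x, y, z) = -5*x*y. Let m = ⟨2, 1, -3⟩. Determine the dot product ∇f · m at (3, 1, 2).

∂f/∂x = -5*y
∂f/∂y = -5*x
∂f/∂z = 0
∇f at (3, 1, 2) = (-5, -15, 0)
∇f · m = (-5)(2) + (-15)(1) + (0)(-3) = -25

-25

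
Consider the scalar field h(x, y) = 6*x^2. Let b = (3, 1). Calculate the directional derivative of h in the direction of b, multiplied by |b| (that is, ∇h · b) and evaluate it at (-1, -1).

-36

∂h/∂x = 12*x
∂h/∂y = 0
∇h at (-1, -1) = (-12, 0)
∇h · b = (-12)(3) + (0)(1) = -36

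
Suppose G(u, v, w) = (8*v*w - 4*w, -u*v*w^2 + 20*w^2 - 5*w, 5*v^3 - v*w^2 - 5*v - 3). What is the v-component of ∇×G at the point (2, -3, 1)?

(∇×G)_2 = ∂G₁/∂w − ∂G₃/∂u
= 8*v - 4 − (0)
= 8*v - 4
At (2, -3, 1): -28.

-28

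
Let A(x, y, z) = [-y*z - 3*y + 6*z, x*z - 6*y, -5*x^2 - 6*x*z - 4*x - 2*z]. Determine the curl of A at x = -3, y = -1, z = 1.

(3, -13, 5)

(∇×A)₁ = ∂A₃/∂y − ∂A₂/∂z = -x
(∇×A)₂ = ∂A₁/∂z − ∂A₃/∂x = 10*x - y + 6*z + 10
(∇×A)₃ = ∂A₂/∂x − ∂A₁/∂y = 2*z + 3
∇×A = (-x, 10*x - y + 6*z + 10, 2*z + 3)
At (-3, -1, 1): (3, -13, 5).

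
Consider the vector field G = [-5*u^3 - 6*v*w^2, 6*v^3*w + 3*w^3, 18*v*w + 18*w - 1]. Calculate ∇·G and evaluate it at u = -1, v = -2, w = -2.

∂G₁/∂u = -15*u^2
∂G₂/∂v = 18*v^2*w
∂G₃/∂w = 18*v + 18
∇·G = -15*u^2 + 18*v^2*w + 18*v + 18
At (-1, -2, -2): -177.

-177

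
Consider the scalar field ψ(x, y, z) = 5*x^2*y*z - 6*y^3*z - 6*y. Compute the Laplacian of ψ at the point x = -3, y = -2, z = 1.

52

∂²ψ/∂x² = 10*y*z
∂²ψ/∂y² = -36*y*z
∂²ψ/∂z² = 0
∇²ψ = -26*y*z
At (-3, -2, 1): 52.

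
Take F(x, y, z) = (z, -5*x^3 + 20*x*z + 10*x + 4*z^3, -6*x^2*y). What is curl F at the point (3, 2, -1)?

(-126, 73, -145)

(∇×F)₁ = ∂F₃/∂y − ∂F₂/∂z = -6*x^2 - 20*x - 12*z^2
(∇×F)₂ = ∂F₁/∂z − ∂F₃/∂x = 12*x*y + 1
(∇×F)₃ = ∂F₂/∂x − ∂F₁/∂y = -15*x^2 + 20*z + 10
∇×F = (-6*x^2 - 20*x - 12*z^2, 12*x*y + 1, -15*x^2 + 20*z + 10)
At (3, 2, -1): (-126, 73, -145).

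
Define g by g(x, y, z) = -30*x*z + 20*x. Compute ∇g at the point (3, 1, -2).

(80, 0, -90)

∂g/∂x = -30*z + 20
∂g/∂y = 0
∂g/∂z = -30*x
∇g = (-30*z + 20, 0, -30*x)
At (3, 1, -2): (80, 0, -90).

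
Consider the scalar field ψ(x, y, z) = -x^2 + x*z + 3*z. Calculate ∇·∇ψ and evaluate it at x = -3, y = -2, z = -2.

-2

∂²ψ/∂x² = -2
∂²ψ/∂y² = 0
∂²ψ/∂z² = 0
∇²ψ = -2
At (-3, -2, -2): -2.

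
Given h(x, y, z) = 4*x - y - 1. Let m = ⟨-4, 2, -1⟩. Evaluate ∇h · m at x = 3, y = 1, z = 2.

∂h/∂x = 4
∂h/∂y = -1
∂h/∂z = 0
∇h at (3, 1, 2) = (4, -1, 0)
∇h · m = (4)(-4) + (-1)(2) + (0)(-1) = -18

-18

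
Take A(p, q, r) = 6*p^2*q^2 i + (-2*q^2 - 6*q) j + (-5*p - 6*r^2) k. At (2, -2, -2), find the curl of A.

(0, 5, 96)

(∇×A)₁ = ∂A₃/∂q − ∂A₂/∂r = 0
(∇×A)₂ = ∂A₁/∂r − ∂A₃/∂p = 5
(∇×A)₃ = ∂A₂/∂p − ∂A₁/∂q = -12*p^2*q
∇×A = (0, 5, -12*p^2*q)
At (2, -2, -2): (0, 5, 96).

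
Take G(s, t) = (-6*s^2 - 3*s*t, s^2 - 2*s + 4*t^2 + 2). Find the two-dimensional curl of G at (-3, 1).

-17

∂G₂/∂s = 2*s - 2
∂G₁/∂t = -3*s
Scalar curl = 5*s - 2
At (-3, 1): -17.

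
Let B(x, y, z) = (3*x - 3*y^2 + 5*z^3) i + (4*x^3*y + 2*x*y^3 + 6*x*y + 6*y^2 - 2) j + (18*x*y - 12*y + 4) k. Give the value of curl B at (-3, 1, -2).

(∇×B)₁ = ∂B₃/∂y − ∂B₂/∂z = 18*x - 12
(∇×B)₂ = ∂B₁/∂z − ∂B₃/∂x = -18*y + 15*z^2
(∇×B)₃ = ∂B₂/∂x − ∂B₁/∂y = 12*x^2*y + 2*y^3 + 12*y
∇×B = (18*x - 12, -18*y + 15*z^2, 12*x^2*y + 2*y^3 + 12*y)
At (-3, 1, -2): (-66, 42, 122).

(-66, 42, 122)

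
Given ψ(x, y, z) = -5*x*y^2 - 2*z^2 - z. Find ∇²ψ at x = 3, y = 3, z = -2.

∂²ψ/∂x² = 0
∂²ψ/∂y² = -10*x
∂²ψ/∂z² = -4
∇²ψ = -10*x - 4
At (3, 3, -2): -34.

-34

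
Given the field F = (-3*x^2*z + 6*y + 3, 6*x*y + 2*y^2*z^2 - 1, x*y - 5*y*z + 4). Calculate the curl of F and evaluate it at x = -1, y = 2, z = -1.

(20, -5, 6)

(∇×F)₁ = ∂F₃/∂y − ∂F₂/∂z = x - 4*y^2*z - 5*z
(∇×F)₂ = ∂F₁/∂z − ∂F₃/∂x = -3*x^2 - y
(∇×F)₃ = ∂F₂/∂x − ∂F₁/∂y = 6*y - 6
∇×F = (x - 4*y^2*z - 5*z, -3*x^2 - y, 6*y - 6)
At (-1, 2, -1): (20, -5, 6).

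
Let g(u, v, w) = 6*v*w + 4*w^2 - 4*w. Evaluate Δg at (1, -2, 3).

∂²g/∂u² = 0
∂²g/∂v² = 0
∂²g/∂w² = 8
∇²g = 8
At (1, -2, 3): 8.

8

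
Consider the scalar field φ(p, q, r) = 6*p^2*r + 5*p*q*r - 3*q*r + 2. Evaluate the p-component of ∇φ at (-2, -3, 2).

-78

(∇φ)_1 = ∂φ/∂p = 12*p*r + 5*q*r
At (-2, -3, 2): -78.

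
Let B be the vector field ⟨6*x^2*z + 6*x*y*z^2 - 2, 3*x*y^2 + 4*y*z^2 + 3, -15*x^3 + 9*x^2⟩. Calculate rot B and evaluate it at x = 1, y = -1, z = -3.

(∇×B)₁ = ∂B₃/∂y − ∂B₂/∂z = -8*y*z
(∇×B)₂ = ∂B₁/∂z − ∂B₃/∂x = 51*x^2 + 12*x*y*z - 18*x
(∇×B)₃ = ∂B₂/∂x − ∂B₁/∂y = -6*x*z^2 + 3*y^2
∇×B = (-8*y*z, 51*x^2 + 12*x*y*z - 18*x, -6*x*z^2 + 3*y^2)
At (1, -1, -3): (-24, 69, -51).

(-24, 69, -51)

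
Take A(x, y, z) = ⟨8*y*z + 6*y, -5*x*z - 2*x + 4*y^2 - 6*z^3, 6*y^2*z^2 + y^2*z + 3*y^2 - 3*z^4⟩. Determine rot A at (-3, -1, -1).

(-13, -8, 5)

(∇×A)₁ = ∂A₃/∂y − ∂A₂/∂z = 5*x + 12*y*z^2 + 2*y*z + 6*y + 18*z^2
(∇×A)₂ = ∂A₁/∂z − ∂A₃/∂x = 8*y
(∇×A)₃ = ∂A₂/∂x − ∂A₁/∂y = -13*z - 8
∇×A = (5*x + 12*y*z^2 + 2*y*z + 6*y + 18*z^2, 8*y, -13*z - 8)
At (-3, -1, -1): (-13, -8, 5).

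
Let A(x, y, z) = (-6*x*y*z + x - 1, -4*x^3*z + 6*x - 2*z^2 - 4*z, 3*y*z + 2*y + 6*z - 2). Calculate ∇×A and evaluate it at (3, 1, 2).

(128, -18, -174)

(∇×A)₁ = ∂A₃/∂y − ∂A₂/∂z = 4*x^3 + 7*z + 6
(∇×A)₂ = ∂A₁/∂z − ∂A₃/∂x = -6*x*y
(∇×A)₃ = ∂A₂/∂x − ∂A₁/∂y = -12*x^2*z + 6*x*z + 6
∇×A = (4*x^3 + 7*z + 6, -6*x*y, -12*x^2*z + 6*x*z + 6)
At (3, 1, 2): (128, -18, -174).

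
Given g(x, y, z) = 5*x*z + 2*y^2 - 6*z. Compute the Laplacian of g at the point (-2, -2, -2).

4

∂²g/∂x² = 0
∂²g/∂y² = 4
∂²g/∂z² = 0
∇²g = 4
At (-2, -2, -2): 4.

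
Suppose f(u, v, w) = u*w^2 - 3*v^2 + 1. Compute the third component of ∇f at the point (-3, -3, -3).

(∇f)_3 = ∂f/∂w = 2*u*w
At (-3, -3, -3): 18.

18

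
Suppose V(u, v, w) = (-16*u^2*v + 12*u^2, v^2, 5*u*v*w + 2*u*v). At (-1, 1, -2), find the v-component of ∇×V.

(∇×V)_2 = ∂V₁/∂w − ∂V₃/∂u
= 0 − (5*v*w + 2*v)
= -5*v*w - 2*v
At (-1, 1, -2): 8.

8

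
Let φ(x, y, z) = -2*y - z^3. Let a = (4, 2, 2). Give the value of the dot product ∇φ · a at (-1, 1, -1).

-10

∂φ/∂x = 0
∂φ/∂y = -2
∂φ/∂z = -3*z^2
∇φ at (-1, 1, -1) = (0, -2, -3)
∇φ · a = (0)(4) + (-2)(2) + (-3)(2) = -10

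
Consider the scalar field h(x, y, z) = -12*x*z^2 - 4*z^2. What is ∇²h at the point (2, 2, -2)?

-56

∂²h/∂x² = 0
∂²h/∂y² = 0
∂²h/∂z² = -8*(3*x + 1)
∇²h = -24*x - 8
At (2, 2, -2): -56.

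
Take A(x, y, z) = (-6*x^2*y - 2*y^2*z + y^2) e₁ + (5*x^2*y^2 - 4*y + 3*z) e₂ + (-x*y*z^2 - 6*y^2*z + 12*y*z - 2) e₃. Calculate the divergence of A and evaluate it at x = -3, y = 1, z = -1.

∂A₁/∂x = -12*x*y
∂A₂/∂y = 10*x^2*y - 4
∂A₃/∂z = -2*x*y*z - 6*y^2 + 12*y
∇·A = 10*x^2*y - 2*x*y*z - 12*x*y - 6*y^2 + 12*y - 4
At (-3, 1, -1): 122.

122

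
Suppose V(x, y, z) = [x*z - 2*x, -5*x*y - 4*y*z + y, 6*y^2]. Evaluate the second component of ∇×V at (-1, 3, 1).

(∇×V)_2 = ∂V₁/∂z − ∂V₃/∂x
= x − (0)
= x
At (-1, 3, 1): -1.

-1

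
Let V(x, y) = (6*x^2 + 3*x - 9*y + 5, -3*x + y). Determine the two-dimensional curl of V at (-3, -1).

6

∂V₂/∂x = -3
∂V₁/∂y = -9
Scalar curl = 6
At (-3, -1): 6.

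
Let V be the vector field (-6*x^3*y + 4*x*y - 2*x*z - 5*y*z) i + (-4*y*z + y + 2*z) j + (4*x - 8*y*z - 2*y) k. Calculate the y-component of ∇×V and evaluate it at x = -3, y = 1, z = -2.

(∇×V)_2 = ∂V₁/∂z − ∂V₃/∂x
= -2*x - 5*y − (4)
= -2*x - 5*y - 4
At (-3, 1, -2): -3.

-3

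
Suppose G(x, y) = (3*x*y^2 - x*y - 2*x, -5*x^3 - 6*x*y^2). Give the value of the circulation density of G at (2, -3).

∂G₂/∂x = -15*x^2 - 6*y^2
∂G₁/∂y = 6*x*y - x
Scalar curl = -15*x^2 - 6*x*y + x - 6*y^2
At (2, -3): -76.

-76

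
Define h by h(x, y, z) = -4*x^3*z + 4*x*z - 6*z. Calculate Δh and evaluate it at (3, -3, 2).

-144

∂²h/∂x² = -24*x*z
∂²h/∂y² = 0
∂²h/∂z² = 0
∇²h = -24*x*z
At (3, -3, 2): -144.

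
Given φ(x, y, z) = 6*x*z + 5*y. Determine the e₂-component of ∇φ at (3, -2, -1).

5

(∇φ)_2 = ∂φ/∂y = 5
At (3, -2, -1): 5.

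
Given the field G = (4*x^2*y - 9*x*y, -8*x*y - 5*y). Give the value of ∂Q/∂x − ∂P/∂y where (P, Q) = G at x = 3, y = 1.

-17

∂G₂/∂x = -8*y
∂G₁/∂y = 4*x^2 - 9*x
Scalar curl = -4*x^2 + 9*x - 8*y
At (3, 1): -17.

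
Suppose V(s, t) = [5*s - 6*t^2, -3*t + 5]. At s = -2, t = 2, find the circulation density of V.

∂V₂/∂s = 0
∂V₁/∂t = -12*t
Scalar curl = 12*t
At (-2, 2): 24.

24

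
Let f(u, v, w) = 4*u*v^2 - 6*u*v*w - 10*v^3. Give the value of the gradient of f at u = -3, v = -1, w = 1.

∂f/∂u = 4*v^2 - 6*v*w
∂f/∂v = 8*u*v - 6*u*w - 30*v^2
∂f/∂w = -6*u*v
∇f = (4*v^2 - 6*v*w, 8*u*v - 6*u*w - 30*v^2, -6*u*v)
At (-3, -1, 1): (10, 12, -18).

(10, 12, -18)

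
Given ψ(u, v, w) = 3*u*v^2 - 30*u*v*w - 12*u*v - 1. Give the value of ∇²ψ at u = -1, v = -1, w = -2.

-6

∂²ψ/∂u² = 0
∂²ψ/∂v² = 6*u
∂²ψ/∂w² = 0
∇²ψ = 6*u
At (-1, -1, -2): -6.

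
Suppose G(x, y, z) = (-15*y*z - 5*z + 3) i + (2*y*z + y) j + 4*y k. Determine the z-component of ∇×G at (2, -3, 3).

45

(∇×G)_3 = ∂G₂/∂x − ∂G₁/∂y
= 0 − (-15*z)
= 15*z
At (2, -3, 3): 45.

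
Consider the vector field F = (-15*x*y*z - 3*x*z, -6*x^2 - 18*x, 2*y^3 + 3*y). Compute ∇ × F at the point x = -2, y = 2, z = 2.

(27, 66, -54)

(∇×F)₁ = ∂F₃/∂y − ∂F₂/∂z = 6*y^2 + 3
(∇×F)₂ = ∂F₁/∂z − ∂F₃/∂x = -15*x*y - 3*x
(∇×F)₃ = ∂F₂/∂x − ∂F₁/∂y = 15*x*z - 12*x - 18
∇×F = (6*y^2 + 3, -15*x*y - 3*x, 15*x*z - 12*x - 18)
At (-2, 2, 2): (27, 66, -54).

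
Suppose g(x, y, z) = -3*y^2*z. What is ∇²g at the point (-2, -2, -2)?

∂²g/∂x² = 0
∂²g/∂y² = -6*z
∂²g/∂z² = 0
∇²g = -6*z
At (-2, -2, -2): 12.

12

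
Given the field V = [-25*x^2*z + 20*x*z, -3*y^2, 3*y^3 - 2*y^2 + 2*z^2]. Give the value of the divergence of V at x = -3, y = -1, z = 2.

354

∂V₁/∂x = -50*x*z + 20*z
∂V₂/∂y = -6*y
∂V₃/∂z = 4*z
∇·V = -50*x*z - 6*y + 24*z
At (-3, -1, 2): 354.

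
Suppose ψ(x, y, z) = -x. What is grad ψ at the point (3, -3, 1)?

(-1, 0, 0)

∂ψ/∂x = -1
∂ψ/∂y = 0
∂ψ/∂z = 0
∇ψ = (-1, 0, 0)
At (3, -3, 1): (-1, 0, 0).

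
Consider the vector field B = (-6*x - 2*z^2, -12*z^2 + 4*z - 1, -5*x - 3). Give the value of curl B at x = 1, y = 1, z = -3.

(-76, 17, 0)

(∇×B)₁ = ∂B₃/∂y − ∂B₂/∂z = 24*z - 4
(∇×B)₂ = ∂B₁/∂z − ∂B₃/∂x = -4*z + 5
(∇×B)₃ = ∂B₂/∂x − ∂B₁/∂y = 0
∇×B = (24*z - 4, -4*z + 5, 0)
At (1, 1, -3): (-76, 17, 0).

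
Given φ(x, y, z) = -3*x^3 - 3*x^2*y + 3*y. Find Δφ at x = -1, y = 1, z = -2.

12

∂²φ/∂x² = -6*(3*x + y)
∂²φ/∂y² = 0
∂²φ/∂z² = 0
∇²φ = -18*x - 6*y
At (-1, 1, -2): 12.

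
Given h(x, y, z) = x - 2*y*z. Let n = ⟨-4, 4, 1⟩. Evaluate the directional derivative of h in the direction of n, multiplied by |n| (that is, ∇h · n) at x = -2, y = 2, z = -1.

∂h/∂x = 1
∂h/∂y = -2*z
∂h/∂z = -2*y
∇h at (-2, 2, -1) = (1, 2, -4)
∇h · n = (1)(-4) + (2)(4) + (-4)(1) = 0

0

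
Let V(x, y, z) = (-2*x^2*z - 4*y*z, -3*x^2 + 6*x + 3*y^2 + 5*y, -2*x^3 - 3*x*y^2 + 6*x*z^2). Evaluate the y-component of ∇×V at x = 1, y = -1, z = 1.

5

(∇×V)_2 = ∂V₁/∂z − ∂V₃/∂x
= -2*x^2 - 4*y − (-6*x^2 - 3*y^2 + 6*z^2)
= 4*x^2 + 3*y^2 - 4*y - 6*z^2
At (1, -1, 1): 5.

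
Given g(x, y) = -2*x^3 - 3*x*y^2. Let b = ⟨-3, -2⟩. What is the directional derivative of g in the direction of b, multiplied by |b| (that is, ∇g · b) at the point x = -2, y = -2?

∂g/∂x = -6*x^2 - 3*y^2
∂g/∂y = -6*x*y
∇g at (-2, -2) = (-36, -24)
∇g · b = (-36)(-3) + (-24)(-2) = 156

156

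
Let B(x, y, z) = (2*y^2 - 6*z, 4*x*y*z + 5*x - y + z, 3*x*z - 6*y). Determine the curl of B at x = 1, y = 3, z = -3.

(∇×B)₁ = ∂B₃/∂y − ∂B₂/∂z = -4*x*y - 7
(∇×B)₂ = ∂B₁/∂z − ∂B₃/∂x = -3*z - 6
(∇×B)₃ = ∂B₂/∂x − ∂B₁/∂y = 4*y*z - 4*y + 5
∇×B = (-4*x*y - 7, -3*z - 6, 4*y*z - 4*y + 5)
At (1, 3, -3): (-19, 3, -43).

(-19, 3, -43)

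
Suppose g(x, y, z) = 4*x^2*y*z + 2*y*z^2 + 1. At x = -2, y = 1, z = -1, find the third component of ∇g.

(∇g)_3 = ∂g/∂z = 4*x^2*y + 4*y*z
At (-2, 1, -1): 12.

12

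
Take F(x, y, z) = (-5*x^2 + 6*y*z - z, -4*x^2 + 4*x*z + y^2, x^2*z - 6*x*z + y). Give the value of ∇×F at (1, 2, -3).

(-3, -1, -2)

(∇×F)₁ = ∂F₃/∂y − ∂F₂/∂z = -4*x + 1
(∇×F)₂ = ∂F₁/∂z − ∂F₃/∂x = -2*x*z + 6*y + 6*z - 1
(∇×F)₃ = ∂F₂/∂x − ∂F₁/∂y = -8*x - 2*z
∇×F = (-4*x + 1, -2*x*z + 6*y + 6*z - 1, -8*x - 2*z)
At (1, 2, -3): (-3, -1, -2).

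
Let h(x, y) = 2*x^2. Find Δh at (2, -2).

4

∂²h/∂x² = 4
∂²h/∂y² = 0
∇²h = 4
At (2, -2): 4.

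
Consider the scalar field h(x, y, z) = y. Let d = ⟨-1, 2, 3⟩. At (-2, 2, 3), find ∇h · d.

2

∂h/∂x = 0
∂h/∂y = 1
∂h/∂z = 0
∇h at (-2, 2, 3) = (0, 1, 0)
∇h · d = (0)(-1) + (1)(2) + (0)(3) = 2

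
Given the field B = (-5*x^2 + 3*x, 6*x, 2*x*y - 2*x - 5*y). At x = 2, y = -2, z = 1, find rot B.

(-1, 6, 6)

(∇×B)₁ = ∂B₃/∂y − ∂B₂/∂z = 2*x - 5
(∇×B)₂ = ∂B₁/∂z − ∂B₃/∂x = -2*y + 2
(∇×B)₃ = ∂B₂/∂x − ∂B₁/∂y = 6
∇×B = (2*x - 5, -2*y + 2, 6)
At (2, -2, 1): (-1, 6, 6).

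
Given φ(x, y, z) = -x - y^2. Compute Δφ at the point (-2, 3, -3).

∂²φ/∂x² = 0
∂²φ/∂y² = -2
∂²φ/∂z² = 0
∇²φ = -2
At (-2, 3, -3): -2.

-2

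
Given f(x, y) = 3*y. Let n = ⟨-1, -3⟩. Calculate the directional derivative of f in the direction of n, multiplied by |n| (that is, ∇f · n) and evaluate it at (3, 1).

∂f/∂x = 0
∂f/∂y = 3
∇f at (3, 1) = (0, 3)
∇f · n = (0)(-1) + (3)(-3) = -9

-9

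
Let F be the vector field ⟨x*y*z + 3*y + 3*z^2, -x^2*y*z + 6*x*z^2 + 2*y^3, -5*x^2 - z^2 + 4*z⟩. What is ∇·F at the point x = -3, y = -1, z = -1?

∂F₁/∂x = y*z
∂F₂/∂y = -x^2*z + 6*y^2
∂F₃/∂z = -2*z + 4
∇·F = -x^2*z + 6*y^2 + y*z - 2*z + 4
At (-3, -1, -1): 22.

22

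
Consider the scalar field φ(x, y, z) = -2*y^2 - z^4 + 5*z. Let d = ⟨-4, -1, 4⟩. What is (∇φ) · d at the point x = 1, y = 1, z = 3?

∂φ/∂x = 0
∂φ/∂y = -4*y
∂φ/∂z = -4*z^3 + 5
∇φ at (1, 1, 3) = (0, -4, -103)
∇φ · d = (0)(-4) + (-4)(-1) + (-103)(4) = -408

-408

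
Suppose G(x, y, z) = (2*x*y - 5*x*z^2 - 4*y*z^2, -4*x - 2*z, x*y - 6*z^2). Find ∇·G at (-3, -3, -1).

∂G₁/∂x = 2*y - 5*z^2
∂G₂/∂y = 0
∂G₃/∂z = -12*z
∇·G = 2*y - 5*z^2 - 12*z
At (-3, -3, -1): 1.

1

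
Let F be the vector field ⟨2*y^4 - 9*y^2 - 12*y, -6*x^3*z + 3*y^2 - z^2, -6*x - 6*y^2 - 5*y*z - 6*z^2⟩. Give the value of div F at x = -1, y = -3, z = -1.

∂F₁/∂x = 0
∂F₂/∂y = 6*y
∂F₃/∂z = -5*y - 12*z
∇·F = y - 12*z
At (-1, -3, -1): 9.

9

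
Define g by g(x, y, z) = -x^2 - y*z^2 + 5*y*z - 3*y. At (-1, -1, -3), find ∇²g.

0

∂²g/∂x² = -2
∂²g/∂y² = 0
∂²g/∂z² = -2*y
∇²g = -2*y - 2
At (-1, -1, -3): 0.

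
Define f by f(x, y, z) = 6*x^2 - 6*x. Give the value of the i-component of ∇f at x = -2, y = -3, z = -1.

(∇f)_1 = ∂f/∂x = 12*x - 6
At (-2, -3, -1): -30.

-30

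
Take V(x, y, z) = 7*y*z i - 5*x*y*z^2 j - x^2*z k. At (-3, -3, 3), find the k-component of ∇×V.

114

(∇×V)_3 = ∂V₂/∂x − ∂V₁/∂y
= -5*y*z^2 − (7*z)
= -5*y*z^2 - 7*z
At (-3, -3, 3): 114.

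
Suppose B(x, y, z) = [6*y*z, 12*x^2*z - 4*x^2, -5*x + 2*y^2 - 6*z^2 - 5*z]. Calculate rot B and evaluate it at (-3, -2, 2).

(∇×B)₁ = ∂B₃/∂y − ∂B₂/∂z = -12*x^2 + 4*y
(∇×B)₂ = ∂B₁/∂z − ∂B₃/∂x = 6*y + 5
(∇×B)₃ = ∂B₂/∂x − ∂B₁/∂y = 24*x*z - 8*x - 6*z
∇×B = (-12*x^2 + 4*y, 6*y + 5, 24*x*z - 8*x - 6*z)
At (-3, -2, 2): (-116, -7, -132).

(-116, -7, -132)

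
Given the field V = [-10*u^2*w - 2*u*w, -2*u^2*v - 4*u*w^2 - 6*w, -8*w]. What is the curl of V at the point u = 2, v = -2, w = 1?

(∇×V)₁ = ∂V₃/∂v − ∂V₂/∂w = 8*u*w + 6
(∇×V)₂ = ∂V₁/∂w − ∂V₃/∂u = -10*u^2 - 2*u
(∇×V)₃ = ∂V₂/∂u − ∂V₁/∂v = -4*u*v - 4*w^2
∇×V = (8*u*w + 6, -10*u^2 - 2*u, -4*u*v - 4*w^2)
At (2, -2, 1): (22, -44, 12).

(22, -44, 12)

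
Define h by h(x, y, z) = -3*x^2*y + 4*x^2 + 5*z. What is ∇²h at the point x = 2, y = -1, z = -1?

∂²h/∂x² = 2*(-3*y + 4)
∂²h/∂y² = 0
∂²h/∂z² = 0
∇²h = -6*y + 8
At (2, -1, -1): 14.

14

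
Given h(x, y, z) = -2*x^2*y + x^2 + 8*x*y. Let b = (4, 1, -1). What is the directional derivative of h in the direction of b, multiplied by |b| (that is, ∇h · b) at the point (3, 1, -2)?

14

∂h/∂x = -4*x*y + 2*x + 8*y
∂h/∂y = -2*x^2 + 8*x
∂h/∂z = 0
∇h at (3, 1, -2) = (2, 6, 0)
∇h · b = (2)(4) + (6)(1) + (0)(-1) = 14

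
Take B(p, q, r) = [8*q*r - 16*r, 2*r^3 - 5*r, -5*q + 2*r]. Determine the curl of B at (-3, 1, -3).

(-54, -8, 24)

(∇×B)₁ = ∂B₃/∂q − ∂B₂/∂r = -6*r^2
(∇×B)₂ = ∂B₁/∂r − ∂B₃/∂p = 8*q - 16
(∇×B)₃ = ∂B₂/∂p − ∂B₁/∂q = -8*r
∇×B = (-6*r^2, 8*q - 16, -8*r)
At (-3, 1, -3): (-54, -8, 24).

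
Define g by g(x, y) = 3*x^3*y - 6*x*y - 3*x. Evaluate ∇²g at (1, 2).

∂²g/∂x² = 18*x*y
∂²g/∂y² = 0
∇²g = 18*x*y
At (1, 2): 36.

36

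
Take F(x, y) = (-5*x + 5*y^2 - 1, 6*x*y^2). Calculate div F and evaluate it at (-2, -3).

∂F₁/∂x = -5
∂F₂/∂y = 12*x*y
∇·F = 12*x*y - 5
At (-2, -3): 67.

67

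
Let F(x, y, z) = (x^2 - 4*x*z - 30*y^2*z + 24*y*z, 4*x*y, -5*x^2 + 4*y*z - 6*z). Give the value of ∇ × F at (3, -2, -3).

(-12, -150, 424)

(∇×F)₁ = ∂F₃/∂y − ∂F₂/∂z = 4*z
(∇×F)₂ = ∂F₁/∂z − ∂F₃/∂x = 6*x - 30*y^2 + 24*y
(∇×F)₃ = ∂F₂/∂x − ∂F₁/∂y = 60*y*z + 4*y - 24*z
∇×F = (4*z, 6*x - 30*y^2 + 24*y, 60*y*z + 4*y - 24*z)
At (3, -2, -3): (-12, -150, 424).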